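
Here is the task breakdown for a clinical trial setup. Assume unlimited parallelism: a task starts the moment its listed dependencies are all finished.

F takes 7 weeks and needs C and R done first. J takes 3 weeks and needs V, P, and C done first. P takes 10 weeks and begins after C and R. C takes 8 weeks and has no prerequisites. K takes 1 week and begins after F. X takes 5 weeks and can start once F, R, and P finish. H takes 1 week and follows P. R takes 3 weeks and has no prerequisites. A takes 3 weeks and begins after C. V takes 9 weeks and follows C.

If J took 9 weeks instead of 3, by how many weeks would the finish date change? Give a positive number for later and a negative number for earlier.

Critical path before the change: C→P→X = 8+10+5 = 23 giving 23 weeks.
J is off the critical path — its longest chain is 21 weeks, giving 2 of slack.
New critical path: C→P→J = 8+10+9 = 27 ⇒ 27 weeks.
Change in finish: 27 − 23 = +4 weeks.

4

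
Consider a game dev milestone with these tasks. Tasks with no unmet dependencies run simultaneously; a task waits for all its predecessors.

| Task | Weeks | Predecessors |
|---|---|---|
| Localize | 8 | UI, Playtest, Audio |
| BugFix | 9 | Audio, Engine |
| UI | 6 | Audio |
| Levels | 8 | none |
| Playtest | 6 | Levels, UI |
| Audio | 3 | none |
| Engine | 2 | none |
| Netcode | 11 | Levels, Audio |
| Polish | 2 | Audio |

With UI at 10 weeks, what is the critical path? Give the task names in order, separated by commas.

Audio, UI, Playtest, Localize

As given, the longest chain is Audio→UI→Playtest→Localize = 3+6+6+8 = 23, so the finish is 23 weeks.
Since UI is critical, the +4 change carries straight to that chain (now 27 weeks).
That remains the longest chain; total 27 weeks.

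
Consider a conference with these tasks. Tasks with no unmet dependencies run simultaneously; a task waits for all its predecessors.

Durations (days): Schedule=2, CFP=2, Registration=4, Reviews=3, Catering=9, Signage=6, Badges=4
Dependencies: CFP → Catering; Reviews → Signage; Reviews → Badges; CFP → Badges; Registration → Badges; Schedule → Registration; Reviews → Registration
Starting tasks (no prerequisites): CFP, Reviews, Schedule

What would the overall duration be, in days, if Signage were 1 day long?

Baseline: CFP→Catering = 2+9 = 11 → 11 days.
Signage is off the critical path — its longest chain is 9 days, giving 2 of slack.
No other chain overtakes it, so the finish is 11 days.

11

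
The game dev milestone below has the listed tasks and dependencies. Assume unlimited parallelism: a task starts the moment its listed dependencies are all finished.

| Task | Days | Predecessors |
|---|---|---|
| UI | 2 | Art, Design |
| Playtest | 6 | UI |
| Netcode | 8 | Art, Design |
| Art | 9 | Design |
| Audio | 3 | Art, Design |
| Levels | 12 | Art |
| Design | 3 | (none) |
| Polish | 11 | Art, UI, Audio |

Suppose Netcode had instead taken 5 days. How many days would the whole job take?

26

The binding path is Design→Art→Audio→Polish = 3+9+3+11 = 26; finish at 26 days.
Netcode has 6 days of float (longest path through it is 20).
The critical path is still Design→Art→Audio→Polish; finish is now 26 days.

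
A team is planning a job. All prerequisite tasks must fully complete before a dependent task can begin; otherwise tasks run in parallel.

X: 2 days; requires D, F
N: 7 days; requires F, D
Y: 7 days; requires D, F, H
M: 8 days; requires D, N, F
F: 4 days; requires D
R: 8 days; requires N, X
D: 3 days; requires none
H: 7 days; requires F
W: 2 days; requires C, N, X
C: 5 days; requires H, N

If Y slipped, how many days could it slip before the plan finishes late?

The longest chain is D→F→N→M = 3+4+7+8 = 22; overall finish 22 days.
Longest path through Y: 21 days (earliest finish 21, latest finish 22).
Slack of Y = 15 − 14 = 1 day.

1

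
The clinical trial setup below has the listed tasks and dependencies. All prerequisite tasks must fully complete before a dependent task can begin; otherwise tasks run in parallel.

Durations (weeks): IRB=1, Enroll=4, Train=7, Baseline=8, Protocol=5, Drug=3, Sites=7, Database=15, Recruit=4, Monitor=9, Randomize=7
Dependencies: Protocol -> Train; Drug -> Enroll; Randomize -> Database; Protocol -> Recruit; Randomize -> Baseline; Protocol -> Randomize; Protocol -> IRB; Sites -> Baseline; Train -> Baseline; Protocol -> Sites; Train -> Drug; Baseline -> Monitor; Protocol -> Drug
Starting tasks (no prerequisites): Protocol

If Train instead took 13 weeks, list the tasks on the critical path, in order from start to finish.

Protocol, Train, Baseline, Monitor

Critical path before the change: Protocol→Train→Baseline→Monitor = 5+7+8+9 = 29 giving 29 weeks.
Since Train is critical, the +6 change carries straight to that chain (now 35 weeks).
No other chain overtakes it, so the finish is 35 weeks.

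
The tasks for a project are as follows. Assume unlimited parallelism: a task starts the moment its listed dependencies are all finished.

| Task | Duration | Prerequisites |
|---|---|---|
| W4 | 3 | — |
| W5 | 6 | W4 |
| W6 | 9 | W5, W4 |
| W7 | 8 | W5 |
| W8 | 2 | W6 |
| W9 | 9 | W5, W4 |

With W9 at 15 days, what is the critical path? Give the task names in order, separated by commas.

Baseline: W4→W5→W6→W8 = 3+6+9+2 = 20 → 20 days.
The longest path through W9 is only 18 days, so W9 has float 2.
Now W4→W5→W9 = 3+6+15 = 24 is longest, so the finish becomes 24 days.

W4, W5, W9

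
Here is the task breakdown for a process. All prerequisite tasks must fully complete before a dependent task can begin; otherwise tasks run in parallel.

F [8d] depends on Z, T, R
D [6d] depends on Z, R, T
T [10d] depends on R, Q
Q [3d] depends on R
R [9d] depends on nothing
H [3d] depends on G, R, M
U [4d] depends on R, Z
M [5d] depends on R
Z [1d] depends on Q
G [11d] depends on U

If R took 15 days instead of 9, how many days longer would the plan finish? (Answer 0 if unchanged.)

6

As given, the longest chain is R→Q→Z→U→G→H = 9+3+1+4+11+3 = 31, so the finish is 31 days.
R is on the critical path; changing it to 15 makes that path 37 days.
No other chain overtakes it, so the finish is 37 days.
Change in finish: 37 − 31 = +6 days.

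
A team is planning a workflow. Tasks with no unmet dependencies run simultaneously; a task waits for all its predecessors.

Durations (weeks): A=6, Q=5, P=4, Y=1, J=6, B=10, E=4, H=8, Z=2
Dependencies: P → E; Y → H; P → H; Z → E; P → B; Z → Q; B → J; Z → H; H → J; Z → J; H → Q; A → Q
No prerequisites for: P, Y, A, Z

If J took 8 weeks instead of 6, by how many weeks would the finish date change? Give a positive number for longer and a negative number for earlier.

2

Critical path before the change: P→B→J = 4+10+6 = 20 giving 20 weeks.
J lies on that path, so at 8 weeks the path becomes 22 weeks.
No other chain overtakes it, so the finish is 22 weeks.
Change in finish: 22 − 20 = +2 weeks.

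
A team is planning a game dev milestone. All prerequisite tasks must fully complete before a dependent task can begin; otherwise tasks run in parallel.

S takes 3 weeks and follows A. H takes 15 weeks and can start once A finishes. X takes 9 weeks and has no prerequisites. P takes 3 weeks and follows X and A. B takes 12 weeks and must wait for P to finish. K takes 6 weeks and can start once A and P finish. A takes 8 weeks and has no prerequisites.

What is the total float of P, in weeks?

0

X→P→B = 9+3+12 = 24 sets the makespan at 24 weeks.
Longest path through P: 24 weeks (earliest finish 12, latest finish 12).
Float = 24 − 24 = 0.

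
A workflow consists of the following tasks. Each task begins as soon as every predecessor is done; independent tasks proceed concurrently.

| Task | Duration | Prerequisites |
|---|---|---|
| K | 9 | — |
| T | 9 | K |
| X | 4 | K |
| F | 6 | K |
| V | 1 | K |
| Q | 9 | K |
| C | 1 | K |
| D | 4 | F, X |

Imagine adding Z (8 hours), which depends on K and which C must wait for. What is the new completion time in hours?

Originally the project takes 19 hours.
With Z inserted, C now waits for max(K, Z).
New critical path: K→F→D = 9+6+4 = 19 ⇒ 19 hours.

19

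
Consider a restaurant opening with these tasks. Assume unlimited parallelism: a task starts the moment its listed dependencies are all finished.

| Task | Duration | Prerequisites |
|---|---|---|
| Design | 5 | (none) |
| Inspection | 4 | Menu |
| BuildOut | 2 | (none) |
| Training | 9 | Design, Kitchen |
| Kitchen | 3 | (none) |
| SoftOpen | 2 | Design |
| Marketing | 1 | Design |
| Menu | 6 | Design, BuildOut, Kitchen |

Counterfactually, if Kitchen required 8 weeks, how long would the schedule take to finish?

18

Baseline: Design→Menu→Inspection = 5+6+4 = 15 → 15 weeks.
Kitchen is off the critical path — its longest chain is 13 weeks, giving 2 of slack.
The binding chain switches to Kitchen→Menu→Inspection = 8+6+4 = 18; finish 18 weeks.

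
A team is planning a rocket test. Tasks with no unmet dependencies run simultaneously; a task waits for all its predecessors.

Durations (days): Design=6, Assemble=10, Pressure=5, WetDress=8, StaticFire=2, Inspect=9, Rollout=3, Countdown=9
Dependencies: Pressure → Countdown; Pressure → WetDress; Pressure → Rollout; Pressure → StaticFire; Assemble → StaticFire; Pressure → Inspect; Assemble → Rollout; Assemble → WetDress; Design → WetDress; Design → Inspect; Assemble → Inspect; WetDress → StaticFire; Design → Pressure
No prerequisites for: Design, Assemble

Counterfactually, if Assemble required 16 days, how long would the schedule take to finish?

As given, the longest chain is Design→Pressure→WetDress→StaticFire = 6+5+8+2 = 21, so the finish is 21 days.
The longest path through Assemble is only 20 days, so Assemble has float 1.
Now Assemble→WetDress→StaticFire = 16+8+2 = 26 is longest, so the finish becomes 26 days.

26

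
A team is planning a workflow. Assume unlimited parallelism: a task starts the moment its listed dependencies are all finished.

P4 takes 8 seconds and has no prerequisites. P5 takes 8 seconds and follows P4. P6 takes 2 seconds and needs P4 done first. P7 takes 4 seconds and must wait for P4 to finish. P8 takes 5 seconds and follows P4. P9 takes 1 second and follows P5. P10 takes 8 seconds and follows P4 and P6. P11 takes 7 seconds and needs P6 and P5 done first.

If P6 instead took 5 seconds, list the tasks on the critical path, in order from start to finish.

The binding path is P4→P5→P11 = 8+8+7 = 23; finish at 23 seconds.
The longest path through P6 is only 18 seconds, so P6 has float 5.
That remains the longest chain; total 23 seconds.

P4, P5, P11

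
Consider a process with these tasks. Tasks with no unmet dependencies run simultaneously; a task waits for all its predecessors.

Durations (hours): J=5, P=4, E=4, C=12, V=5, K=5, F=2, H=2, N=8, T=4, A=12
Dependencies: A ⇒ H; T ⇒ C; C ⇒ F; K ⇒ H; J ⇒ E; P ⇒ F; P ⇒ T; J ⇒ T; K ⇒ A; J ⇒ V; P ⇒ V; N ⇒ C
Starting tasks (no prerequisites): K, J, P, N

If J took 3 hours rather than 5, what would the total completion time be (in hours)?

Baseline: J→T→C→F = 5+4+12+2 = 23 → 23 hours.
Since J is critical, the -2 change carries straight to that chain (now 21 hours).
The binding chain switches to P→T→C→F = 4+4+12+2 = 22; finish 22 hours.

22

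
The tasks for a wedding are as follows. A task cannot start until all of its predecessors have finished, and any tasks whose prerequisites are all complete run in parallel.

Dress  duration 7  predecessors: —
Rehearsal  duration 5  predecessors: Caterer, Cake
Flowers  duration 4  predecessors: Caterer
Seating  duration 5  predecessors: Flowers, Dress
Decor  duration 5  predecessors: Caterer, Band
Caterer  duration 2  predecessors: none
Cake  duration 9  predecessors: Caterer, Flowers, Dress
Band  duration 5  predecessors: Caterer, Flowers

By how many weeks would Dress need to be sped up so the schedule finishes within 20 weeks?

Current finish: 21 weeks; target: 20.
Dress is on every critical path, so each week cut from Dress cuts the finish by one (this holds down to a finish of 20).
Need 21 − 20 = 1 week off Dress → Dress becomes 6 weeks, finish becomes 20.

1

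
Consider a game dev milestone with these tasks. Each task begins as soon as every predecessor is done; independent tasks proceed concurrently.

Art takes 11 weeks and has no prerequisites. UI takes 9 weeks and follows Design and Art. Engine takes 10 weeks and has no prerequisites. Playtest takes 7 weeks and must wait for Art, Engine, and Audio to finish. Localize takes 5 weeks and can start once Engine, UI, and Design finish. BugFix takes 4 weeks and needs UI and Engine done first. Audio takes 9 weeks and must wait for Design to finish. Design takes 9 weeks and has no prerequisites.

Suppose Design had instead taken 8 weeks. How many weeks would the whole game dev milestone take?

25

As given, the longest chain is Design→Audio→Playtest = 9+9+7 = 25, so the finish is 25 weeks.
Design is on the critical path; changing it to 8 makes that path 24 weeks.
The binding chain switches to Art→UI→Localize = 11+9+5 = 25; finish 25 weeks.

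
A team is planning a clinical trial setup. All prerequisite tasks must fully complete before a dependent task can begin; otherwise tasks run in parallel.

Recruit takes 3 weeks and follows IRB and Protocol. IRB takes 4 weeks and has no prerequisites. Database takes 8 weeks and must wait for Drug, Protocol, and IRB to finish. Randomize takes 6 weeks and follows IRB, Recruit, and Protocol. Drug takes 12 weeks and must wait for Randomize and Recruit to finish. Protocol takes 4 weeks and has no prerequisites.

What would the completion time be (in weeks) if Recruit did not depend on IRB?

33

With the dependency in place, Protocol→Recruit→Randomize→Drug→Database = 4+3+6+12+8 = 33 sets the finish at 33 weeks.
Dropping IRB→Recruit doesn't change Recruit's earliest start (4); another predecessor still binds.
New critical path: Protocol→Recruit→Randomize→Drug→Database = 4+3+6+12+8 = 33 ⇒ 33 weeks.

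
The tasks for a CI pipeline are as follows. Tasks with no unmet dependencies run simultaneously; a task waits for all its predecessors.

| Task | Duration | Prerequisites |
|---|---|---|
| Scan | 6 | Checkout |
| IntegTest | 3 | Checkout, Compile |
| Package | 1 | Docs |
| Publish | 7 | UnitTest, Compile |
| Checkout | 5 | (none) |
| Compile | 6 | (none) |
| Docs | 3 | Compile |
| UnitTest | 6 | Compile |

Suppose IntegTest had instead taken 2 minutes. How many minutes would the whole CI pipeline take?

As given, the longest chain is Compile→UnitTest→Publish = 6+6+7 = 19, so the finish is 19 minutes.
The longest path through IntegTest is only 9 minutes, so IntegTest has float 10.
That remains the longest chain; total 19 minutes.

19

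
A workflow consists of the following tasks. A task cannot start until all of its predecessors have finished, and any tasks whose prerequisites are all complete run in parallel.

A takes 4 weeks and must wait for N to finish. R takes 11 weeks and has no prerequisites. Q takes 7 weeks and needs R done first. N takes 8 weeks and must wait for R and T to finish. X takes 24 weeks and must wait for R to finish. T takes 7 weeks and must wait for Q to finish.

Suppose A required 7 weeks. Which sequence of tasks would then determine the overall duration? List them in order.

R, Q, T, N, A

Actual critical path: R→Q→T→N→A = 11+7+7+8+4 = 37 ⇒ 37 weeks.
A lies on that path, so at 7 weeks the path becomes 40 weeks.
That remains the longest chain; total 40 weeks.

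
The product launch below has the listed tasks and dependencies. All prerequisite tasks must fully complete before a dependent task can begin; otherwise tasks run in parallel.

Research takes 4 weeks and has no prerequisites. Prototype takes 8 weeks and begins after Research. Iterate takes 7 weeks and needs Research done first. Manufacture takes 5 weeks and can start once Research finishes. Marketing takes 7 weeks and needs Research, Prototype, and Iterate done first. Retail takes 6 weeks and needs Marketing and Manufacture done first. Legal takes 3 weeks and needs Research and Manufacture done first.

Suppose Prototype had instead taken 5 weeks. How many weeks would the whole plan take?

Baseline: Research→Prototype→Marketing→Retail = 4+8+7+6 = 25 → 25 weeks.
Since Prototype is critical, the -3 change carries straight to that chain (now 22 weeks).
The binding chain switches to Research→Iterate→Marketing→Retail = 4+7+7+6 = 24; finish 24 weeks.

24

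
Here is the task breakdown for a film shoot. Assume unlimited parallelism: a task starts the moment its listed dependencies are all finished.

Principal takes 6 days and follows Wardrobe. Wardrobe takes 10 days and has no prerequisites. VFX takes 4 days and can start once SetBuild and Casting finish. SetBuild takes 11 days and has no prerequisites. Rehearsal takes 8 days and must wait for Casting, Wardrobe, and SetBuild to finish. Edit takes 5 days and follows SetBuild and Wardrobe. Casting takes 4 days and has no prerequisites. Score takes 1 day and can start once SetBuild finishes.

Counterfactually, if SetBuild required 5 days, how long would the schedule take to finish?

The binding path is SetBuild→Rehearsal = 11+8 = 19; finish at 19 days.
SetBuild lies on that path, so at 5 days the path becomes 13 days.
Now Wardrobe→Rehearsal = 10+8 = 18 is longest, so the finish becomes 18 days.

18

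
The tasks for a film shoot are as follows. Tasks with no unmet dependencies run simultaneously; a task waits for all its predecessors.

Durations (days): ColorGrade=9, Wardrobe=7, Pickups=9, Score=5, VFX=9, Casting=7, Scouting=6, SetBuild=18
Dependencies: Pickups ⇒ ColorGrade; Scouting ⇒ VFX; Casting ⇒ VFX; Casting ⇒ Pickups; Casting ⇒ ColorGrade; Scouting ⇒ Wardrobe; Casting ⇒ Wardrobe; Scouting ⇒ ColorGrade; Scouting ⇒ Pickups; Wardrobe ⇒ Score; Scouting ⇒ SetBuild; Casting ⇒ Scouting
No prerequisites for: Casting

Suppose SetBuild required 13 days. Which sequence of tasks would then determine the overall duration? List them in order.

Casting, Scouting, Pickups, ColorGrade

Critical path before the change: Casting→Scouting→SetBuild = 7+6+18 = 31 giving 31 days.
SetBuild is on the critical path; changing it to 13 makes that path 26 days.
New critical path: Casting→Scouting→Pickups→ColorGrade = 7+6+9+9 = 31 ⇒ 31 days.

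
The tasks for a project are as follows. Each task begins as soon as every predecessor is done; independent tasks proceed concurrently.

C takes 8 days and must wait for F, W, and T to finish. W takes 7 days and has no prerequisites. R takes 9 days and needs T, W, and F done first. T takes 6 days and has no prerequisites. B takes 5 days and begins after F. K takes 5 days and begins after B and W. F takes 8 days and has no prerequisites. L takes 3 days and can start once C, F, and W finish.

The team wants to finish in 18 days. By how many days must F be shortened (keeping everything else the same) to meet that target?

Current finish: 19 days; target: 18.
F is on every critical path, so each day cut from F cuts the finish by one (this holds down to a finish of 18).
Need 19 − 18 = 1 day off F → F becomes 7 days, finish becomes 18.

1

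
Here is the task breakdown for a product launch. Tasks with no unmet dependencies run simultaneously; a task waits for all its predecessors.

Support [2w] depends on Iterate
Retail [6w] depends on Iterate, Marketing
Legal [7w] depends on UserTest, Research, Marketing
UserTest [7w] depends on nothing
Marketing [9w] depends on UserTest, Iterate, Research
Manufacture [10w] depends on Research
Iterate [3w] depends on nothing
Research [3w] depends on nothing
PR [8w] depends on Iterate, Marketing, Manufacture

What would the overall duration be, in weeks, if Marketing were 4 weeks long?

The binding path is UserTest→Marketing→PR = 7+9+8 = 24; finish at 24 weeks.
Marketing is on the critical path; changing it to 4 makes that path 19 weeks.
Now Research→Manufacture→PR = 3+10+8 = 21 is longest, so the finish becomes 21 weeks.

21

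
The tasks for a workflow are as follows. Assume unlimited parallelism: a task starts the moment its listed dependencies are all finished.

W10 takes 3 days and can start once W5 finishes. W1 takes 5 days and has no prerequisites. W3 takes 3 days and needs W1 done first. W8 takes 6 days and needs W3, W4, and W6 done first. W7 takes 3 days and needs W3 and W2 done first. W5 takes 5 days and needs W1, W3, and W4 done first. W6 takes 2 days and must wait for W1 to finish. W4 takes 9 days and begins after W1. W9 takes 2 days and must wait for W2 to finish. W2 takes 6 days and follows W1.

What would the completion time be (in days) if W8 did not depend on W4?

Before: longest chain W1→W4→W5→W10 = 5+9+5+3 = 22, finish 22.
Without W4→W8, W8's earliest start moves from 14 to 8.
After: W1→W4→W5→W10 = 5+9+5+3 = 22 → 22 days.

22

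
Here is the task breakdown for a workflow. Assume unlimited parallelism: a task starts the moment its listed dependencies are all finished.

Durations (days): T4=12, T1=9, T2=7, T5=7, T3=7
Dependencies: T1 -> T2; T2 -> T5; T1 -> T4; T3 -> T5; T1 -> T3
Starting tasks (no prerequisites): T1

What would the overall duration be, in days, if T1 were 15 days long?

Baseline: T1→T2→T5 = 9+7+7 = 23 → 23 days.
Since T1 is critical, the +6 change carries straight to that chain (now 29 days).
That remains the longest chain; total 29 days.

29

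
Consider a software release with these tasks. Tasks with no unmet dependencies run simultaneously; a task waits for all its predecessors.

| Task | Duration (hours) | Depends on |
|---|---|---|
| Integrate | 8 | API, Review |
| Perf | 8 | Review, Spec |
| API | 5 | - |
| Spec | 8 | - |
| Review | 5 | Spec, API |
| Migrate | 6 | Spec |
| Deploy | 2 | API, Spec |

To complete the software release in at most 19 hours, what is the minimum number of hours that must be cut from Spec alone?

2

Current finish: 21 hours; target: 19.
Spec is on every critical path, so each hour cut from Spec cuts the finish by one (this holds down to a finish of 18).
Need 21 − 19 = 2 hours off Spec → Spec becomes 6 hours, finish becomes 19.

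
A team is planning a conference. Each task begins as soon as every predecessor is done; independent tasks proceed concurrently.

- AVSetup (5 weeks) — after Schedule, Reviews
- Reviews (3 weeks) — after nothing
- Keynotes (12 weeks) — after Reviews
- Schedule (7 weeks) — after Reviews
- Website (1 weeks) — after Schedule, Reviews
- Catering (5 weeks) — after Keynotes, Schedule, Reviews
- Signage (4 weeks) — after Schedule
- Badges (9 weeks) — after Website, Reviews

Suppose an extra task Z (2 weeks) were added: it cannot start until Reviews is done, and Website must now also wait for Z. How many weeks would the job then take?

Originally the job takes 20 weeks.
With Z inserted, Website now waits for max(Schedule, Reviews, Z).
New critical path: Reviews→Schedule→Website→Badges = 3+7+1+9 = 20 ⇒ 20 weeks.

20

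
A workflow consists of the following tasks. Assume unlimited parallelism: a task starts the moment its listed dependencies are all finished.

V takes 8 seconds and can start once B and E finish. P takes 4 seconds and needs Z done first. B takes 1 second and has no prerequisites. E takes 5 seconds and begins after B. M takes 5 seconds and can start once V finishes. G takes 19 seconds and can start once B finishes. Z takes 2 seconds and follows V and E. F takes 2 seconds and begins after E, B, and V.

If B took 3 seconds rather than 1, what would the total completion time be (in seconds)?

Critical path before the change: B→E→V→Z→P = 1+5+8+2+4 = 20 giving 20 seconds.
B is on the critical path; changing it to 3 makes that path 22 seconds.
That remains the longest chain; total 22 seconds.

22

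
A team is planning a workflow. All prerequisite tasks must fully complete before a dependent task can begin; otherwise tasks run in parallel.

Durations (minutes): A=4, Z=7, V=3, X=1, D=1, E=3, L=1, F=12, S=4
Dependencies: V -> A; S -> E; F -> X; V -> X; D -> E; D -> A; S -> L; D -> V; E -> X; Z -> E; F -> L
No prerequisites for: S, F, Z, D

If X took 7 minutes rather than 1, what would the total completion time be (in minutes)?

19

Critical path before the change: F→X = 12+1 = 13 giving 13 minutes.
X lies on that path, so at 7 minutes the path becomes 19 minutes.
No other chain overtakes it, so the finish is 19 minutes.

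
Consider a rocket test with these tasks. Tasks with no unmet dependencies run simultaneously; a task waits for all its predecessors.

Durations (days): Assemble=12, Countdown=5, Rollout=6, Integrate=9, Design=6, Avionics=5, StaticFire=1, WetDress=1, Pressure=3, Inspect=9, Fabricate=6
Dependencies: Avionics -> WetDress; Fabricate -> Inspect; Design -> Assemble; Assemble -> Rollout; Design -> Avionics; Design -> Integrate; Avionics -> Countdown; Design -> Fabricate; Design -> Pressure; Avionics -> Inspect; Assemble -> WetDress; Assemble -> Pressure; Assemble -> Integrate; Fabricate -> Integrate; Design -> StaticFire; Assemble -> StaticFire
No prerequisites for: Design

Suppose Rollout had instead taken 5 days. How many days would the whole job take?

27

As given, the longest chain is Design→Assemble→Integrate = 6+12+9 = 27, so the finish is 27 days.
Rollout is off the critical path — its longest chain is 24 days, giving 3 of slack.
The critical path is still Design→Assemble→Integrate; finish is now 27 days.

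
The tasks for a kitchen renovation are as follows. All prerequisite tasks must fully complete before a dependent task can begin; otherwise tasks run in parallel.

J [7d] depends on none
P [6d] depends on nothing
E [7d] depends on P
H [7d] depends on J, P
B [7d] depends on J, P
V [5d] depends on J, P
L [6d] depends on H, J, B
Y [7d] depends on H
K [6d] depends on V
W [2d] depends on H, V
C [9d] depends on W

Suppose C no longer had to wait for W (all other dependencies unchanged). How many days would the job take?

Before: longest chain J→H→W→C = 7+7+2+9 = 25, finish 25.
Without W→C, C's earliest start moves from 16 to 0.
After: J→H→Y = 7+7+7 = 21 → 21 days.

21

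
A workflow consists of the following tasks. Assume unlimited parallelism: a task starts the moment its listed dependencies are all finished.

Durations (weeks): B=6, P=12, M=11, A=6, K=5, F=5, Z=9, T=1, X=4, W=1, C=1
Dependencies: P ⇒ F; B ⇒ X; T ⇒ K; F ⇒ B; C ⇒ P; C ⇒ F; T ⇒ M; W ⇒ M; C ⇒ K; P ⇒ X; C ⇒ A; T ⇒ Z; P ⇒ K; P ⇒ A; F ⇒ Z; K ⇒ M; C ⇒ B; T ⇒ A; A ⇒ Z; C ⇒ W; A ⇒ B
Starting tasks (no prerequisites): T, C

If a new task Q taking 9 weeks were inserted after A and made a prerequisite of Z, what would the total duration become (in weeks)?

Originally the project takes 29 weeks.
With Q inserted, Z now waits for max(T, F, A, Q).
New critical path: C→P→A→Q→Z = 1+12+6+9+9 = 37 ⇒ 37 weeks.

37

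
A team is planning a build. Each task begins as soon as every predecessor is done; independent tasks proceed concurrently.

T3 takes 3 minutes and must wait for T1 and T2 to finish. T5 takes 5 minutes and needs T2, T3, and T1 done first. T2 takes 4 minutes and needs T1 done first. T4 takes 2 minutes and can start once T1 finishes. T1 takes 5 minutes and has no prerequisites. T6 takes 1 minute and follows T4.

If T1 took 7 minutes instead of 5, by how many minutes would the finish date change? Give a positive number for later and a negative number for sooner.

Actual critical path: T1→T2→T3→T5 = 5+4+3+5 = 17 ⇒ 17 minutes.
T1 lies on that path, so at 7 minutes the path becomes 19 minutes.
That remains the longest chain; total 19 minutes.
Change in finish: 19 − 17 = +2 minutes.

2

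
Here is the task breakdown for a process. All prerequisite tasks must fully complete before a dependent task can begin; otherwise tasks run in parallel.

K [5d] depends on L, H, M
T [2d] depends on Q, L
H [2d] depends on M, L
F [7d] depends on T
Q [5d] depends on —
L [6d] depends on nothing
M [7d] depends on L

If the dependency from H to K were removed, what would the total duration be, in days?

18

With the dependency in place, L→M→H→K = 6+7+2+5 = 20 sets the finish at 20 days.
Without H→K, K's earliest start moves from 15 to 13.
After: L→M→K = 6+7+5 = 18 → 18 days.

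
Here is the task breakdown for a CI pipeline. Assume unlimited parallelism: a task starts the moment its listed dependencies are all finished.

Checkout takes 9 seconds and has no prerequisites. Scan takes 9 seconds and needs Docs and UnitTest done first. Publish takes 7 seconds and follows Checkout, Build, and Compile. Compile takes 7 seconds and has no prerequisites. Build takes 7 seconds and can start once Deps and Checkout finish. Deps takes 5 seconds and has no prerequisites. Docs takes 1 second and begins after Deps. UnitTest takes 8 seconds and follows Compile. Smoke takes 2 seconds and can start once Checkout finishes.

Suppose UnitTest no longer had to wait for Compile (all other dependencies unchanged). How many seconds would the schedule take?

23

Before: longest chain Compile→UnitTest→Scan = 7+8+9 = 24, finish 24.
Without Compile→UnitTest, UnitTest's earliest start moves from 7 to 0.
The longest chain is now Checkout→Build→Publish = 9+7+7 = 23, so the schedule takes 23 seconds.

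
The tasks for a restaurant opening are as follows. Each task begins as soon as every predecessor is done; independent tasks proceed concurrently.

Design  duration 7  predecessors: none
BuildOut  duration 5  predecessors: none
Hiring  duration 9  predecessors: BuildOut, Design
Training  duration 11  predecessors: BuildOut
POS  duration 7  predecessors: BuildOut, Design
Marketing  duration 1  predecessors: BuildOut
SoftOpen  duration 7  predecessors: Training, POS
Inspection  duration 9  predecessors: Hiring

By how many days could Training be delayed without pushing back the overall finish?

Design→Hiring→Inspection = 7+9+9 = 25 sets the makespan at 25 days.
The longest chain containing Training totals 23 days.
So Training can slip 18 − 16 = 2 days.

2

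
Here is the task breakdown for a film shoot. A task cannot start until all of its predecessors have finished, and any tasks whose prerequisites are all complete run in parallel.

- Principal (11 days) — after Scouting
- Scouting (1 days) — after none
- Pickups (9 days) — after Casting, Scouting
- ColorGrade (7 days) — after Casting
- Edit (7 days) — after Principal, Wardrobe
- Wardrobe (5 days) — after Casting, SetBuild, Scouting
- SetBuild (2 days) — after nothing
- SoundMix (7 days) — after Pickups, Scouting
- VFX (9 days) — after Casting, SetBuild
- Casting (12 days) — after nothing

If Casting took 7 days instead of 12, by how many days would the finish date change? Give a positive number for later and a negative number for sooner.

-5

Actual critical path: Casting→Pickups→SoundMix = 12+9+7 = 28 ⇒ 28 days.
Since Casting is critical, the -5 change carries straight to that chain (now 23 days).
That remains the longest chain; total 23 days.
Change in finish: 23 − 28 = -5 days.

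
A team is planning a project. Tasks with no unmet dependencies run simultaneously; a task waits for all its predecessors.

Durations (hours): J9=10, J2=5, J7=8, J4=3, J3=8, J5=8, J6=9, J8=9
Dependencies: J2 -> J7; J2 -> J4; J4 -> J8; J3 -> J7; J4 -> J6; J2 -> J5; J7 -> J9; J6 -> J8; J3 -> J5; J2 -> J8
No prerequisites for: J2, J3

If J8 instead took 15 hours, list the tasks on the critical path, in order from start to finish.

J2, J4, J6, J8

The binding path is J2→J4→J6→J8 = 5+3+9+9 = 26; finish at 26 hours.
J8 is on the critical path; changing it to 15 makes that path 32 hours.
The critical path is still J2→J4→J6→J8; finish is now 32 hours.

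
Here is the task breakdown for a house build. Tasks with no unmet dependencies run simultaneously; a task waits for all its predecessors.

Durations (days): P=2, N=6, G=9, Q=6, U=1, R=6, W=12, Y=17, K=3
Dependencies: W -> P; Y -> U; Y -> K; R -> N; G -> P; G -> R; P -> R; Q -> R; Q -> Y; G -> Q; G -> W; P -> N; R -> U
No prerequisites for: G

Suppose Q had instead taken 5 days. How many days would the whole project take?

35

As given, the longest chain is G→Q→Y→K = 9+6+17+3 = 35, so the finish is 35 days.
Q is on the critical path; changing it to 5 makes that path 34 days.
Now G→W→P→R→N = 9+12+2+6+6 = 35 is longest, so the finish becomes 35 days.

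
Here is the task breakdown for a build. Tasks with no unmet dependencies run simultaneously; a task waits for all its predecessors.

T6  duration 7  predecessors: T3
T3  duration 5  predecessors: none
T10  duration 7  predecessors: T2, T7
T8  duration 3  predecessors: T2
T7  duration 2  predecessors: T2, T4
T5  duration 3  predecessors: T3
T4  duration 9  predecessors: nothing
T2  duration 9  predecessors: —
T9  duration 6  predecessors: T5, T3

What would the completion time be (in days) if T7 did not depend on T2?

18

Original critical path: T2→T7→T10 = 9+2+7 = 18 ⇒ 18 days.
Dropping T2→T7 doesn't change T7's earliest start (9); another predecessor still binds.
New critical path: T4→T7→T10 = 9+2+7 = 18 ⇒ 18 days.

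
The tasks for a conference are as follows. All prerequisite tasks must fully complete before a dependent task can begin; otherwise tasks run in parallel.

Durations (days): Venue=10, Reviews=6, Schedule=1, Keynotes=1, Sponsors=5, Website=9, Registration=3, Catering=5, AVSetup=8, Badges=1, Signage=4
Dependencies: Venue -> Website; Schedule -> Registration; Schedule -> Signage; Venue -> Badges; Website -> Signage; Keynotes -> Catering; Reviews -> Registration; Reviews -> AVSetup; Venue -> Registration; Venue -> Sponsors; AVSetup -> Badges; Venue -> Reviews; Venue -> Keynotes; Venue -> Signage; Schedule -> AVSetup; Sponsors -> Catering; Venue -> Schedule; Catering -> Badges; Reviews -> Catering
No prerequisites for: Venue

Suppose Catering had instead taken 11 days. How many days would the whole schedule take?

28

Actual critical path: Venue→Reviews→AVSetup→Badges = 10+6+8+1 = 25 ⇒ 25 days.
Catering has 3 days of float (longest path through it is 22).
Now Venue→Reviews→Catering→Badges = 10+6+11+1 = 28 is longest, so the finish becomes 28 days.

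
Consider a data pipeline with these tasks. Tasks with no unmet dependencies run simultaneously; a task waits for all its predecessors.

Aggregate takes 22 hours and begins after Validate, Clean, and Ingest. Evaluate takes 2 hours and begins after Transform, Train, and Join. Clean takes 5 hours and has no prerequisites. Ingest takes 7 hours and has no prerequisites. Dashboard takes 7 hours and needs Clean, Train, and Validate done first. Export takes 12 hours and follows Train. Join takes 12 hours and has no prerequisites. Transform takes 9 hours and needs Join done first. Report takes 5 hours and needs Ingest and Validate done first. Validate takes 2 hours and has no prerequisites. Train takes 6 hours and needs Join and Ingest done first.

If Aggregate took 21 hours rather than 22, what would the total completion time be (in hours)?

30

Actual critical path: Join→Train→Export = 12+6+12 = 30 ⇒ 30 hours.
Aggregate is off the critical path — its longest chain is 29 hours, giving 1 of slack.
No other chain overtakes it, so the finish is 30 hours.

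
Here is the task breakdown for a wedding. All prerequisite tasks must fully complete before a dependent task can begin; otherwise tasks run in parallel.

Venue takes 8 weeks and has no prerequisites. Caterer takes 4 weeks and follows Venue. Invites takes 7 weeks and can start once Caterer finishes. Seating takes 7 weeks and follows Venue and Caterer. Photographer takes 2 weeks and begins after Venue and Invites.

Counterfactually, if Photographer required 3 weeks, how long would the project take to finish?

22

Critical path before the change: Venue→Caterer→Invites→Photographer = 8+4+7+2 = 21 giving 21 weeks.
Since Photographer is critical, the +1 change carries straight to that chain (now 22 weeks).
No other chain overtakes it, so the finish is 22 weeks.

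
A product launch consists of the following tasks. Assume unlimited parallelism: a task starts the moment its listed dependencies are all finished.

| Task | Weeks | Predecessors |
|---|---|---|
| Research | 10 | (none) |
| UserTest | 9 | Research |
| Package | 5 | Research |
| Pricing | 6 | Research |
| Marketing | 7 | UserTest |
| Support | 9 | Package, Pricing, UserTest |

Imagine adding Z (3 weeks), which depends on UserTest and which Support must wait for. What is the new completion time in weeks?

31

Originally the project takes 28 weeks.
With Z inserted, Support now waits for max(Package, Pricing, UserTest, Z).
New critical path: Research→UserTest→Z→Support = 10+9+3+9 = 31 ⇒ 31 weeks.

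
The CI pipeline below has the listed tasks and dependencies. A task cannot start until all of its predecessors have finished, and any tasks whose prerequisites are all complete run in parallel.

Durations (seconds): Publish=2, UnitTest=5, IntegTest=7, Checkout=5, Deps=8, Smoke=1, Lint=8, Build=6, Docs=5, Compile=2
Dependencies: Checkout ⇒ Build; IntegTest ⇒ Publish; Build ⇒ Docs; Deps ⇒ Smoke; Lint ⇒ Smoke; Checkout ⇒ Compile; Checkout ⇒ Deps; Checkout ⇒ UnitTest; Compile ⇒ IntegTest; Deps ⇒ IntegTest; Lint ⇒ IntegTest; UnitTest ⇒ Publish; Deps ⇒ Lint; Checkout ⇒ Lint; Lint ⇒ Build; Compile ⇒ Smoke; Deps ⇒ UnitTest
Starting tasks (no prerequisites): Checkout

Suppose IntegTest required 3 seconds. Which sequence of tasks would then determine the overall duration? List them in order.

Baseline: Checkout→Deps→Lint→Build→Docs = 5+8+8+6+5 = 32 → 32 seconds.
IntegTest is off the critical path — its longest chain is 30 seconds, giving 2 of slack.
No other chain overtakes it, so the finish is 32 seconds.

Checkout, Deps, Lint, Build, Docs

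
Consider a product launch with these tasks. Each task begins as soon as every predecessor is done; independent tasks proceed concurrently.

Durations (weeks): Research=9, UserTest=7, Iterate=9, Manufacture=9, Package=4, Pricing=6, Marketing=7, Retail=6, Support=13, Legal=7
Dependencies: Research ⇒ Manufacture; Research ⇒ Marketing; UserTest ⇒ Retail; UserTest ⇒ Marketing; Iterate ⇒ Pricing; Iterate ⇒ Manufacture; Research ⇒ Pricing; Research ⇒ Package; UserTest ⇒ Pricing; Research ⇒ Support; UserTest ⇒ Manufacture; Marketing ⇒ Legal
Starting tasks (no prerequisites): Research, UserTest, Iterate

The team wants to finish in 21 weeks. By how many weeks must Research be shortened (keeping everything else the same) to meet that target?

Current finish: 23 weeks; target: 21.
Research is on every critical path, so each week cut from Research cuts the finish by one (this holds down to a finish of 21).
Need 23 − 21 = 2 weeks off Research → Research becomes 7 weeks, finish becomes 21.

2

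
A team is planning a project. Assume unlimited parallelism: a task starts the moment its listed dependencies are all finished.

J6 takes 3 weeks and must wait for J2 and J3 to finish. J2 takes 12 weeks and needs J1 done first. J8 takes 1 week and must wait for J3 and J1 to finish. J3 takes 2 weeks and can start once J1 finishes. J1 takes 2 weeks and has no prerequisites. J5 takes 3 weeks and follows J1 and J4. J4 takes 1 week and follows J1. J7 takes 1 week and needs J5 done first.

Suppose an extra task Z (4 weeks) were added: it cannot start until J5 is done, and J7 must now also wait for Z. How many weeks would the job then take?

17

Originally the job takes 17 weeks.
With Z inserted, J7 now waits for max(J5, Z).
New critical path: J1→J2→J6 = 2+12+3 = 17 ⇒ 17 weeks.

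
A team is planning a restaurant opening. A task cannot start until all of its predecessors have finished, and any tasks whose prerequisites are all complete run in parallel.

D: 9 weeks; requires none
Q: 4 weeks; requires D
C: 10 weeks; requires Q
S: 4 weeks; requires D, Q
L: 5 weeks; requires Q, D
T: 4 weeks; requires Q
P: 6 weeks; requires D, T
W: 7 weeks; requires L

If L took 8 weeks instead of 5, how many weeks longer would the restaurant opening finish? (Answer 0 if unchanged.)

Baseline: D→Q→L→W = 9+4+5+7 = 25 → 25 weeks.
Since L is critical, the +3 change carries straight to that chain (now 28 weeks).
No other chain overtakes it, so the finish is 28 weeks.
Change in finish: 28 − 25 = +3 weeks.

3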